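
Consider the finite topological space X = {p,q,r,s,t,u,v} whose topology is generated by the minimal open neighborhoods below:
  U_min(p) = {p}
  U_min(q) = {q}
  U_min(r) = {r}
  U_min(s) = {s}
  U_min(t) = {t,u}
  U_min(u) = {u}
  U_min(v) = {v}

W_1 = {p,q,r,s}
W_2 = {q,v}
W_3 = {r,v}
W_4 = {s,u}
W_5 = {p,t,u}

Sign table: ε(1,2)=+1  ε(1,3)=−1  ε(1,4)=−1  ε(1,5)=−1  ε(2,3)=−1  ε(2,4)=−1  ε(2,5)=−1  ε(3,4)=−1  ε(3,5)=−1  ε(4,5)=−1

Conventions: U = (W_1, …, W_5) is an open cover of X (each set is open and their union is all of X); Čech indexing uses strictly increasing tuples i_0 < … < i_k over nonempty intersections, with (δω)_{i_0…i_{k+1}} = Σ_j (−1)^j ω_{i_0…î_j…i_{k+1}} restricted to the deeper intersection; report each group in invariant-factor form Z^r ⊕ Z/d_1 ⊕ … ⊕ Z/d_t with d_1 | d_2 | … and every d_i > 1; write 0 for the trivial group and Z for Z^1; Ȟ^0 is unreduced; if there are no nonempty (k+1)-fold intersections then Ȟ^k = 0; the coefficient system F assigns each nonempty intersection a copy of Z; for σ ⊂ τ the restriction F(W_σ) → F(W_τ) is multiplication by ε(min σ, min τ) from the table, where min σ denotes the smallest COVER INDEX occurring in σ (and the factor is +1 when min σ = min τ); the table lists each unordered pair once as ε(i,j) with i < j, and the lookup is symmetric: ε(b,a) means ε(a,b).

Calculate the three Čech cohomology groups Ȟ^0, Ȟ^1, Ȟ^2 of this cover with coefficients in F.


Ȟ^0 = 0; Ȟ^1 = Z ⊕ Z/2; Ȟ^2 = 0

nonempty overlaps:
  W12={q} W13={r} W14={s} W15={p} W23={v} W45={u}
C dims 5,6; δ0: rk 5, SNF 1^4·2
degree 0: 5−5−0 = 0 → Ȟ^0 ≅ 0
degree 1: 6−0−5 = 1 plus torsion [2] → Ȟ^1 ≅ Z ⊕ Z/2
degree 2: 0−0−0 = 0 → Ȟ^2 ≅ 0


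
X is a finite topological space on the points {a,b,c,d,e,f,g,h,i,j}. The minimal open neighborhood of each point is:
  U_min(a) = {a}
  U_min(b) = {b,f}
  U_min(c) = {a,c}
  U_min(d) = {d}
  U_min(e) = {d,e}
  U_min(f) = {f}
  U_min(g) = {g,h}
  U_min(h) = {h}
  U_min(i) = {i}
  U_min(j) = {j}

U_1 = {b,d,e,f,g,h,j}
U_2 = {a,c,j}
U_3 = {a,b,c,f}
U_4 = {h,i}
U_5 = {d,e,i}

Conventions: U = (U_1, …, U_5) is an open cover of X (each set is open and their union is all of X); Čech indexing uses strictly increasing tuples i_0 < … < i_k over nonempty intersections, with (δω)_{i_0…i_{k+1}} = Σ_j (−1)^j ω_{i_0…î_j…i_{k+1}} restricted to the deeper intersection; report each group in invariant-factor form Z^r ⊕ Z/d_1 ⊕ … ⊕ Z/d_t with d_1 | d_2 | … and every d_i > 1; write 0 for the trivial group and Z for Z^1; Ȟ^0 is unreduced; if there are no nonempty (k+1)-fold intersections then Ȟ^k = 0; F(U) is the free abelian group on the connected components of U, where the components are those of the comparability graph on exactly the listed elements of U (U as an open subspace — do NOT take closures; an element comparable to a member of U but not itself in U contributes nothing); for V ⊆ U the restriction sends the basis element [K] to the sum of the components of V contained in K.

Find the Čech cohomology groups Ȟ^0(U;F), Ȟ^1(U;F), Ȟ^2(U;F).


nonempty overlaps:
  U12={j} U13={b,f} U14={h} U15={d,e} U23={a,c} U45={i}
components per intersection:
  U1: {b,f} {d,e} {g,h} {j}
  U2: {a,c} {j}
  U3: {a,c} {b,f}
  U4: {h} {i}
  U5: {d,e} {i}
  U12: {j}
  U13: {b,f}
  U14: {h}
  U15: {d,e}
  U23: {a,c}
  U45: {i}
C dims 12,6; δ0: rk 6, SNF 1^6
degree 0: 12−6−0 = 6 → Ȟ^0 ≅ Z^6
degree 1: 6−0−6 = 0 → Ȟ^1 ≅ 0
degree 2: 0−0−0 = 0 → Ȟ^2 ≅ 0

Ȟ^0(U;F) ≅ Z^6, Ȟ^1(U;F) ≅ 0, Ȟ^2(U;F) ≅ 0


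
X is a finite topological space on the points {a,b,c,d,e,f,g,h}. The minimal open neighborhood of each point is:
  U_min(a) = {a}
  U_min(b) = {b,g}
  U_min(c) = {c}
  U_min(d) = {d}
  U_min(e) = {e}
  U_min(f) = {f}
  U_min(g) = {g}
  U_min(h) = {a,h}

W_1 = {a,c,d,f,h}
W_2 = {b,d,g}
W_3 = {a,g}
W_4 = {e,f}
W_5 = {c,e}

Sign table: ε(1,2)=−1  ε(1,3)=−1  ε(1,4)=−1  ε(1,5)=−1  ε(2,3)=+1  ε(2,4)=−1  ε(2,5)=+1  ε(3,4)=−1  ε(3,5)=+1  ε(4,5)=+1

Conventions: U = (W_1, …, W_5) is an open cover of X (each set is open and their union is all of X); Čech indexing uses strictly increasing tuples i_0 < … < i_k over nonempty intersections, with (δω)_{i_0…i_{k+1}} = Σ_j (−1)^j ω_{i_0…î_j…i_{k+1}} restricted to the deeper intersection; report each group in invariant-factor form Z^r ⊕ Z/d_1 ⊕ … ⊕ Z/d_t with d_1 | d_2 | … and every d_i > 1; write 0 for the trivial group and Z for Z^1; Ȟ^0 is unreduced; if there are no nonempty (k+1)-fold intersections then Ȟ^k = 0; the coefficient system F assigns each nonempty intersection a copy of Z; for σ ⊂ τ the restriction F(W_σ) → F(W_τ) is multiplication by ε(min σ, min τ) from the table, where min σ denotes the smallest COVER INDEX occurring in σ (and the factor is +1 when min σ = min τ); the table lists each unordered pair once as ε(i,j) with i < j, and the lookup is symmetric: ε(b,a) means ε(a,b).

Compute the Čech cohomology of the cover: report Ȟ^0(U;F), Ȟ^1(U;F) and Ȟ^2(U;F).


cover nerve:
  W12={d} W13={a} W14={f} W15={c} W23={g} W45={e}
C dims 5,6; δ0: rk 4, SNF 1^4
Ȟ^0: (5−4)−0=1 ⇒ Z
Ȟ^1: (6−0)−4=2 ⇒ Z^2
Ȟ^2: (0−0)−0=0 ⇒ 0

Ȟ^0 ≅ Z, Ȟ^1 ≅ Z^2 and Ȟ^2 ≅ 0


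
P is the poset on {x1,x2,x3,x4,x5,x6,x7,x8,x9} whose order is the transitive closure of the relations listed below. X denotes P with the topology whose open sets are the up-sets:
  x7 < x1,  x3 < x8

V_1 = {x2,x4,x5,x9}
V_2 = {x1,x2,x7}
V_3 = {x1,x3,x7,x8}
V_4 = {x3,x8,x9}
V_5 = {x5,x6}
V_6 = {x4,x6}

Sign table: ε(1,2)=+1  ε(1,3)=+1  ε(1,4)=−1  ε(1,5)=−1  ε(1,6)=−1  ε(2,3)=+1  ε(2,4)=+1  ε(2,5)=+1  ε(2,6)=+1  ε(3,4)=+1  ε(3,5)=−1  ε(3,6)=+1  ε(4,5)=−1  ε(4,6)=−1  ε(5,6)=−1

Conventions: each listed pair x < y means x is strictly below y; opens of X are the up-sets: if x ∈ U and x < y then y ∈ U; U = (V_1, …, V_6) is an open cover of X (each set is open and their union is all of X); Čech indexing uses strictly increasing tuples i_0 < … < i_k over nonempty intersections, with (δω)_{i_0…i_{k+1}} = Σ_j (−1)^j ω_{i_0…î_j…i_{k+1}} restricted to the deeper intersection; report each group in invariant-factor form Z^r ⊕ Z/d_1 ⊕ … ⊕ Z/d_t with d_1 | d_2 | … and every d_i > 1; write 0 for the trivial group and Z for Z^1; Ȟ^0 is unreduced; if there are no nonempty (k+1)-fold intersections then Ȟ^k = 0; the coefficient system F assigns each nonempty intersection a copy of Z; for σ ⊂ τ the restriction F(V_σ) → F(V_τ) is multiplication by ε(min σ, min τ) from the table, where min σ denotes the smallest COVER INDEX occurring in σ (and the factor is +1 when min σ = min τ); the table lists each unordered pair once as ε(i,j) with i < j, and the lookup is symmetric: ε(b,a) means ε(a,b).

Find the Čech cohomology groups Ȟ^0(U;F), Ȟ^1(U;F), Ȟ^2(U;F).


Ȟ^0(U;F) ≅ 0, Ȟ^1(U;F) ≅ Z ⊕ Z/2 and Ȟ^2(U;F) ≅ 0

nonempty intersections:
  V12={x2} V14={x9} V15={x5} V16={x4} V23={x1,x7} V34={x3,x8} V56={x6}
C dims 6,7; δ0: rk 6, SNF 1^5·2
Ȟ^0: (6−6)−0=0 ⇒ 0
Ȟ^1: (7−0)−6=1 plus torsion [2] ⇒ Z ⊕ Z/2
Ȟ^2: (0−0)−0=0 ⇒ 0


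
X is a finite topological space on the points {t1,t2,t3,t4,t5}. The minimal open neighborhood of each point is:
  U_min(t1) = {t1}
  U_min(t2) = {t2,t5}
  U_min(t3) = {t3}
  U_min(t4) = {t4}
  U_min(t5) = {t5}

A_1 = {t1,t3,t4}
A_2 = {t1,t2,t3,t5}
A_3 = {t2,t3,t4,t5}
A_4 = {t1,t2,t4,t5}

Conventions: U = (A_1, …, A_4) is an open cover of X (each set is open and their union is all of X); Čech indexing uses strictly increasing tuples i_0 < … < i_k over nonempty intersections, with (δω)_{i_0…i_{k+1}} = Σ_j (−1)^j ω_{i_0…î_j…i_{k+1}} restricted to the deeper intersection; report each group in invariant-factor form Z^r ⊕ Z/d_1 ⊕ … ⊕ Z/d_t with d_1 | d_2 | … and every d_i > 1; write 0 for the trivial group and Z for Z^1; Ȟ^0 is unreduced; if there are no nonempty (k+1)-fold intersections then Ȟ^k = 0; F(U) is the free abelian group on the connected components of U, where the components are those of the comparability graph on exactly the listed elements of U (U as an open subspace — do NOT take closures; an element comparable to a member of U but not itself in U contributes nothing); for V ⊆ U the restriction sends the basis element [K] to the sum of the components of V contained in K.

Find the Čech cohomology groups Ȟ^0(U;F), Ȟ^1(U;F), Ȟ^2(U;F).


nerve simplices:
  A12={t1,t3} A13={t3,t4} A14={t1,t4} A23={t2,t3,t5} A24={t1,t2,t5} A34={t2,t4,t5}
  A123={t3} A124={t1} A134={t4} A234={t2,t5}
components per intersection:
  A1: {t1} {t3} {t4}
  A2: {t1} {t2,t5} {t3}
  A3: {t2,t5} {t3} {t4}
  A4: {t1} {t2,t5} {t4}
  A12: {t1} {t3}
  A13: {t3} {t4}
  A14: {t1} {t4}
  A23: {t2,t5} {t3}
  A24: {t1} {t2,t5}
  A34: {t2,t5} {t4}
  A123: {t3}
  A124: {t1}
  A134: {t4}
  A234: {t2,t5}
C dims 12,12,4; δ0: rk 8, SNF 1^8; δ1: rk 4, SNF 1^4
degree 0: 12−8−0 = 4 → Ȟ^0 ≅ Z^4
degree 1: 12−4−8 = 0 → Ȟ^1 ≅ 0
degree 2: 4−0−4 = 0 → Ȟ^2 ≅ 0

Ȟ^0 = Z^4,  Ȟ^1 = 0,  Ȟ^2 = 0


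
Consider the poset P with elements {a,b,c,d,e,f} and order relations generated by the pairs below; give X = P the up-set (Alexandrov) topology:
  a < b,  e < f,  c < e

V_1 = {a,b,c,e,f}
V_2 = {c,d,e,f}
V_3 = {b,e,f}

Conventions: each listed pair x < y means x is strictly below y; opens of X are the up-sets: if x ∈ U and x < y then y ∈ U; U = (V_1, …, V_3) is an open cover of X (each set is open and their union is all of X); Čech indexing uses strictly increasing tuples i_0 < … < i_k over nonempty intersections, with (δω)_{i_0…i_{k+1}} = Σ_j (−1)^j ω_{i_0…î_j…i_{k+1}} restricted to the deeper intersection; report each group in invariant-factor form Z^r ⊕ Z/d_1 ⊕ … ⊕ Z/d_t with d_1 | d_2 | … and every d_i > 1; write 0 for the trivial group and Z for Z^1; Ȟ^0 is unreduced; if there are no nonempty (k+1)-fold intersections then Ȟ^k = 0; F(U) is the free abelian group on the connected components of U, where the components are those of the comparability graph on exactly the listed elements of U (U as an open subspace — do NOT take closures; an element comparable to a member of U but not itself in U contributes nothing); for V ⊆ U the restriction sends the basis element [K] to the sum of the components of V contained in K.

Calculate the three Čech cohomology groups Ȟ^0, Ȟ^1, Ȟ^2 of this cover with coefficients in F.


Ȟ^0 = Z^3, Ȟ^1 = 0, Ȟ^2 = 0

nonempty overlaps:
  V12={c,e,f} V13={b,e,f} V23={e,f}
  V123={e,f}
components per intersection:
  V1: {a,b} {c,e,f}
  V2: {c,e,f} {d}
  V3: {b} {e,f}
  V12: {c,e,f}
  V13: {b} {e,f}
  V23: {e,f}
  V123: {e,f}
C dims 6,4,1; δ0: rk 3, SNF 1^3; δ1: rk 1, SNF 1^1
degree 0: 6−3−0 = 3 → Ȟ^0 ≅ Z^3
degree 1: 4−1−3 = 0 → Ȟ^1 ≅ 0
degree 2: 1−0−1 = 0 → Ȟ^2 ≅ 0


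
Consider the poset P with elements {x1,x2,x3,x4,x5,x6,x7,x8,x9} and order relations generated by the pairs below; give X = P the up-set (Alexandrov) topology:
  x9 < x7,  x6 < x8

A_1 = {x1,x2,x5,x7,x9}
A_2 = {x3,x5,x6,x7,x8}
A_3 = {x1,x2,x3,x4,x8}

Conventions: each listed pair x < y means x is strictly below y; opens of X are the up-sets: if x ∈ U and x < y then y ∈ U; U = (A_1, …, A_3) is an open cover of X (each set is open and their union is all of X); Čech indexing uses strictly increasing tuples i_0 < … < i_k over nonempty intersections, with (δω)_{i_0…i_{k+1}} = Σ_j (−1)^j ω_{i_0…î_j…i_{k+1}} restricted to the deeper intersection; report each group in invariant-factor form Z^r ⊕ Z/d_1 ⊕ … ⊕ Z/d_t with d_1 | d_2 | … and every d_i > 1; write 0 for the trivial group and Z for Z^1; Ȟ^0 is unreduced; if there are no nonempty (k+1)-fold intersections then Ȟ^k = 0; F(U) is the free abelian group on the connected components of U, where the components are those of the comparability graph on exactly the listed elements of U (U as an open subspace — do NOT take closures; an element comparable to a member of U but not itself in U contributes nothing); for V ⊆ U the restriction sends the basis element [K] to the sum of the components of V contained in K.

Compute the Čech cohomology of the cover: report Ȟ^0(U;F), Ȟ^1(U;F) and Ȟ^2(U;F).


nonempty overlaps:
  A12={x5,x7} A13={x1,x2} A23={x3,x8}
components per intersection:
  A1: {x1} {x2} {x5} {x7,x9}
  A2: {x3} {x5} {x6,x8} {x7}
  A3: {x1} {x2} {x3} {x4} {x8}
  A12: {x5} {x7}
  A13: {x1} {x2}
  A23: {x3} {x8}
C dims 13,6; δ0: rk 6, SNF 1^6
degree 0: 13−6−0 = 7 → Ȟ^0 ≅ Z^7
degree 1: 6−0−6 = 0 → Ȟ^1 ≅ 0
degree 2: 0−0−0 = 0 → Ȟ^2 ≅ 0

Ȟ^0 = Z^7, Ȟ^1 = 0, Ȟ^2 = 0


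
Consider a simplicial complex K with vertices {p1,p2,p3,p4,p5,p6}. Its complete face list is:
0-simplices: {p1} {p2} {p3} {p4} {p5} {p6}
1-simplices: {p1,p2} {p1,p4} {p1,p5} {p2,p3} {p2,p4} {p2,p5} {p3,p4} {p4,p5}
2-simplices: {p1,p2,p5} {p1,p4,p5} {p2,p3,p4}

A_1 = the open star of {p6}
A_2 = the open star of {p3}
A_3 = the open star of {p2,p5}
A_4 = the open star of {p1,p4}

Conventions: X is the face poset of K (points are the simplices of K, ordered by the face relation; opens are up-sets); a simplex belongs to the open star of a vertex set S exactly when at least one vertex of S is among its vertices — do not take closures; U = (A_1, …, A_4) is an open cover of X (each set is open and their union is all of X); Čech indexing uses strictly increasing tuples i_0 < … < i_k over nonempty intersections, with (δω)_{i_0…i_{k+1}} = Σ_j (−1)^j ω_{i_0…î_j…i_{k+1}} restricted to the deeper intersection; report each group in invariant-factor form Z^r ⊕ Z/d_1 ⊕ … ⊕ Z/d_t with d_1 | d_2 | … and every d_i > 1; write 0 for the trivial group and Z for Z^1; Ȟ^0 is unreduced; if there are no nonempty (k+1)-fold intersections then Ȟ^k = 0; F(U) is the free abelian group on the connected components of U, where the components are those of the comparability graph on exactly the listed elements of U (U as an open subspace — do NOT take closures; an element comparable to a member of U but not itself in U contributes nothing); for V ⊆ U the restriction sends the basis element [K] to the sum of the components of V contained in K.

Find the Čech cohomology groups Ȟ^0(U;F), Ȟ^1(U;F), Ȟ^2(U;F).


Ȟ^0 ≅ Z^2; Ȟ^1 ≅ Z; Ȟ^2 ≅ 0

nonempty intersections:
  A1={{p6}} A2={{p3},{p2,p3},{p3,p4},{p2,p3,p4}} A3={{p2},{p5},{p1,p2},{p1,p5},{p2,p3},{p2,p4},{p2,p5},{p4,p5},{p1,p2,p5},{p1,p4,p5},{p2,p3,p4}} A4={{p1},{p4},{p1,p2},{p1,p4},{p1,p5},{p2,p4},{p3,p4},{p4,p5},{p1,p2,p5},{p1,p4,p5},{p2,p3,p4}}
  A23={{p2,p3},{p2,p3,p4}} A24={{p3,p4},{p2,p3,p4}} A34={{p1,p2},{p1,p5},{p2,p4},{p4,p5},{p1,p2,p5},{p1,p4,p5},{p2,p3,p4}}
  A234={{p2,p3,p4}}
components per intersection:
  A1: {{p6}}
  A2: {{p3},{p2,p3},{p3,p4},{p2,p3,p4}}
  A3: {{p2},{p5},{p1,p2},{p1,p5},{p2,p3},{p2,p4},{p2,p5},{p4,p5},{p1,p2,p5},{p1,p4,p5},{p2,p3,p4}}
  A4: {{p1},{p4},{p1,p2},{p1,p4},{p1,p5},{p2,p4},{p3,p4},{p4,p5},{p1,p2,p5},{p1,p4,p5},{p2,p3,p4}}
  A23: {{p2,p3},{p2,p3,p4}}
  A24: {{p3,p4},{p2,p3,p4}}
  A34: {{p1,p2},{p1,p5},{p4,p5},{p1,p2,p5},{p1,p4,p5}} {{p2,p4},{p2,p3,p4}}
  A234: {{p2,p3,p4}}
C dims 4,4,1; δ0: rk 2, SNF 1^2; δ1: rk 1, SNF 1^1
Ȟ^0: (4−2)−0=2 ⇒ Z^2
Ȟ^1: (4−1)−2=1 ⇒ Z
Ȟ^2: (1−0)−1=0 ⇒ 0


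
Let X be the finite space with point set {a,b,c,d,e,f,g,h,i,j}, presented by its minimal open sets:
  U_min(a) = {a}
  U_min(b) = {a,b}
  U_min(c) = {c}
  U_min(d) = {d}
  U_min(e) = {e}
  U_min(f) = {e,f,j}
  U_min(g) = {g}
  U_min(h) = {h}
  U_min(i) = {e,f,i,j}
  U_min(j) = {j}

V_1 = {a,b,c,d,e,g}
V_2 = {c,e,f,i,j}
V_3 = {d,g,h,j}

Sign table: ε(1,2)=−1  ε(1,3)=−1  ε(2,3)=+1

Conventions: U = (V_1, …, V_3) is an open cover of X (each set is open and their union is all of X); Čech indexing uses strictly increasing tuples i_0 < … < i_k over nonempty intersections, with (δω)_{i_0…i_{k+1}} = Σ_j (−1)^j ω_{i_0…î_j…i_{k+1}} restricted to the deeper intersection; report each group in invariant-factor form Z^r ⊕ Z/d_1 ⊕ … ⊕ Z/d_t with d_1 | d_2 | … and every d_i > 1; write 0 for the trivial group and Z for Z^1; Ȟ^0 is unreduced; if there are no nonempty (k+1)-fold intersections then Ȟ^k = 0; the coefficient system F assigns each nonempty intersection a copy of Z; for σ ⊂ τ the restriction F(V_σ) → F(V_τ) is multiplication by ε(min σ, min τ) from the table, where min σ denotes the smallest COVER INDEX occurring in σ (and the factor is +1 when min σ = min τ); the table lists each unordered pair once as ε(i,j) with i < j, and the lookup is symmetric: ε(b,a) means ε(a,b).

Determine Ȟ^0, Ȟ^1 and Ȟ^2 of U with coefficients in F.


nonempty intersections:
  V12={c,e} V13={d,g} V23={j}
C dims 3,3; δ0: rk 2, SNF 1^2
Ȟ^0: (3−2)−0=1 ⇒ Z
Ȟ^1: (3−0)−2=1 ⇒ Z
Ȟ^2: (0−0)−0=0 ⇒ 0

Ȟ^0 = Z; Ȟ^1 = Z; Ȟ^2 = 0


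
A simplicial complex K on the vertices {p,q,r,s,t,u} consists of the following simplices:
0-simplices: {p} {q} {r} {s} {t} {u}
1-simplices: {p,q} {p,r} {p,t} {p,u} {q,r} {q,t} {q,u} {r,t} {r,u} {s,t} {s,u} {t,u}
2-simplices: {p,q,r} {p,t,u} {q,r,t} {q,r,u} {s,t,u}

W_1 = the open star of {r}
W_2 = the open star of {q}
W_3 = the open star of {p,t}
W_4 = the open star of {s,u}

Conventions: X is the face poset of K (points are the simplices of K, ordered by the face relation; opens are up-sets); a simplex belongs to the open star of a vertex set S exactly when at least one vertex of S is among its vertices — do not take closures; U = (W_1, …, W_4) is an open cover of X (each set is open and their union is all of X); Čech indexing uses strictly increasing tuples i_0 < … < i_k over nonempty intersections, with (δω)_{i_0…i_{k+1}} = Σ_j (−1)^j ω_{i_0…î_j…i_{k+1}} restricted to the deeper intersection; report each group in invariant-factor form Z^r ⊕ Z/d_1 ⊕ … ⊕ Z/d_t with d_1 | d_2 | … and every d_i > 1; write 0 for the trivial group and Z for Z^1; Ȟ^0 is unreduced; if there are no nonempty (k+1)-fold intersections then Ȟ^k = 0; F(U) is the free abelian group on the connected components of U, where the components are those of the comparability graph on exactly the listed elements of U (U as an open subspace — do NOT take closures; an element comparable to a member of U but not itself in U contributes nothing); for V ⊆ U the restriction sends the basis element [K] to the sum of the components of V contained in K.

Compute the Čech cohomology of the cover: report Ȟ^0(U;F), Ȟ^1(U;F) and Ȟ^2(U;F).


Ȟ^0 = Z, Ȟ^1 = Z^2 and Ȟ^2 = 0

nerve of the cover:
  W1={{r},{p,r},{q,r},{r,t},{r,u},{p,q,r},{q,r,t},{q,r,u}} W2={{q},{p,q},{q,r},{q,t},{q,u},{p,q,r},{q,r,t},{q,r,u}} W3={{p},{t},{p,q},{p,r},{p,t},{p,u},{q,t},{r,t},{s,t},{t,u},{p,q,r},{p,t,u},{q,r,t},{s,t,u}} W4={{s},{u},{p,u},{q,u},{r,u},{s,t},{s,u},{t,u},{p,t,u},{q,r,u},{s,t,u}}
  W12={{q,r},{p,q,r},{q,r,t},{q,r,u}} W13={{p,r},{r,t},{p,q,r},{q,r,t}} W14={{r,u},{q,r,u}} W23={{p,q},{q,t},{p,q,r},{q,r,t}} W24={{q,u},{q,r,u}} W34={{p,u},{s,t},{t,u},{p,t,u},{s,t,u}}
  W123={{p,q,r},{q,r,t}} W124={{q,r,u}}
components per intersection:
  W1: {{r},{p,r},{q,r},{r,t},{r,u},{p,q,r},{q,r,t},{q,r,u}}
  W2: {{q},{p,q},{q,r},{q,t},{q,u},{p,q,r},{q,r,t},{q,r,u}}
  W3: {{p},{t},{p,q},{p,r},{p,t},{p,u},{q,t},{r,t},{s,t},{t,u},{p,q,r},{p,t,u},{q,r,t},{s,t,u}}
  W4: {{s},{u},{p,u},{q,u},{r,u},{s,t},{s,u},{t,u},{p,t,u},{q,r,u},{s,t,u}}
  W12: {{q,r},{p,q,r},{q,r,t},{q,r,u}}
  W13: {{p,r},{p,q,r}} {{r,t},{q,r,t}}
  W14: {{r,u},{q,r,u}}
  W23: {{p,q},{p,q,r}} {{q,t},{q,r,t}}
  W24: {{q,u},{q,r,u}}
  W34: {{p,u},{s,t},{t,u},{p,t,u},{s,t,u}}
  W123: {{p,q,r}} {{q,r,t}}
  W124: {{q,r,u}}
C dims 4,8,3; δ0: rk 3, SNF 1^3; δ1: rk 3, SNF 1^3
Ȟ^0 = (4 − 3) − 0 = 1, so Ȟ^0 ≅ Z
Ȟ^1 = (8 − 3) − 3 = 2, so Ȟ^1 ≅ Z^2
Ȟ^2 = (3 − 0) − 3 = 0, so Ȟ^2 ≅ 0


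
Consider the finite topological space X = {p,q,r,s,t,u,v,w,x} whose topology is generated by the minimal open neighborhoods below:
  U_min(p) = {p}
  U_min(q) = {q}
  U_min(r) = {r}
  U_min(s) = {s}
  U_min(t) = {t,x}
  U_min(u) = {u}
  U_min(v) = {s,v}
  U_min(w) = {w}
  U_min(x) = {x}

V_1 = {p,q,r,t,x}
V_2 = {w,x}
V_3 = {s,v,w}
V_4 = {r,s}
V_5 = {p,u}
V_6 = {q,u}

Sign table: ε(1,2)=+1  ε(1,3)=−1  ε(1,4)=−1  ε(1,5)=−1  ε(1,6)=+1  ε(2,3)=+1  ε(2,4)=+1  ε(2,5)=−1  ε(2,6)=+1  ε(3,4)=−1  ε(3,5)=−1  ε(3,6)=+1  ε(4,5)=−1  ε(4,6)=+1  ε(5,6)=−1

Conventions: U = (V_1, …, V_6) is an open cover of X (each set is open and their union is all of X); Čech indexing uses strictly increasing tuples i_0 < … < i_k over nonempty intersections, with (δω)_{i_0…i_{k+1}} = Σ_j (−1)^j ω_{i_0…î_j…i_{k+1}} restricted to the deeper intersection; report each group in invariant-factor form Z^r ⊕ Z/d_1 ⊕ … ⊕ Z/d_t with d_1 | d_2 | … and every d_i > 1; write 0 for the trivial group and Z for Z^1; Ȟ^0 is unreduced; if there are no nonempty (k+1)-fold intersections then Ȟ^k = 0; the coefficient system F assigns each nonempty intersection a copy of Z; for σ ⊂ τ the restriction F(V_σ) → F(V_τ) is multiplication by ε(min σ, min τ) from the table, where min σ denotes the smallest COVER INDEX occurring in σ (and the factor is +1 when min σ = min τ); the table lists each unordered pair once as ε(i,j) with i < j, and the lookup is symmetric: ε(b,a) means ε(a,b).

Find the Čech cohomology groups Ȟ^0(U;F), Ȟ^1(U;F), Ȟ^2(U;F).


Ȟ^0(U;F) ≅ Z; Ȟ^1(U;F) ≅ Z^2; Ȟ^2(U;F) ≅ 0

nerve simplices:
  V12={x} V14={r} V15={p} V16={q} V23={w} V34={s} V56={u}
C dims 6,7; δ0: rk 5, SNF 1^5
degree 0: 6−5−0 = 1 → Ȟ^0 ≅ Z
degree 1: 7−0−5 = 2 → Ȟ^1 ≅ Z^2
degree 2: 0−0−0 = 0 → Ȟ^2 ≅ 0


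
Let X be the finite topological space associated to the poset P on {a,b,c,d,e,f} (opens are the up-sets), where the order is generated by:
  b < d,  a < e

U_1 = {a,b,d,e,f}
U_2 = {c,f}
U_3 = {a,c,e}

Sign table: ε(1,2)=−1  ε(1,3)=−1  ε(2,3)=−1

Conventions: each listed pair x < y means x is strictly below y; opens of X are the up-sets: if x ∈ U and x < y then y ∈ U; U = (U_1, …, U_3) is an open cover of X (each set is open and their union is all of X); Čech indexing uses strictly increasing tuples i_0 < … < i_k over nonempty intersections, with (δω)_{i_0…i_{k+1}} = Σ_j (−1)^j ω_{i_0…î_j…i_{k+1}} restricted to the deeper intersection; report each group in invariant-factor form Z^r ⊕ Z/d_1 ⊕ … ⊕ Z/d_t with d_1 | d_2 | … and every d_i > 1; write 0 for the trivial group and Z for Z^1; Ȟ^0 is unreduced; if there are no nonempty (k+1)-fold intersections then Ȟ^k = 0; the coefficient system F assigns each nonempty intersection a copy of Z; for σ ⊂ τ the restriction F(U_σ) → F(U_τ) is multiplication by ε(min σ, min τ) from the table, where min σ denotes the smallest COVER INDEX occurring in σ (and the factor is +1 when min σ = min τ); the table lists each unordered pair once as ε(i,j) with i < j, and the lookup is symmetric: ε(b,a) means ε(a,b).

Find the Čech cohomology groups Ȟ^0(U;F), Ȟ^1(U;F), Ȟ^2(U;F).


Ȟ^0(U;F) ≅ 0,  Ȟ^1(U;F) ≅ Z/2,  Ȟ^2(U;F) ≅ 0

nerve of the cover:
  U12={f} U13={a,e} U23={c}
C dims 3,3; δ0: rk 3, SNF 1^2·2
Ȟ^0 = (3 − 3) − 0 = 0, so Ȟ^0 ≅ 0
Ȟ^1 = (3 − 0) − 3 = 0 plus torsion [2], so Ȟ^1 ≅ Z/2
Ȟ^2 = (0 − 0) − 0 = 0, so Ȟ^2 ≅ 0


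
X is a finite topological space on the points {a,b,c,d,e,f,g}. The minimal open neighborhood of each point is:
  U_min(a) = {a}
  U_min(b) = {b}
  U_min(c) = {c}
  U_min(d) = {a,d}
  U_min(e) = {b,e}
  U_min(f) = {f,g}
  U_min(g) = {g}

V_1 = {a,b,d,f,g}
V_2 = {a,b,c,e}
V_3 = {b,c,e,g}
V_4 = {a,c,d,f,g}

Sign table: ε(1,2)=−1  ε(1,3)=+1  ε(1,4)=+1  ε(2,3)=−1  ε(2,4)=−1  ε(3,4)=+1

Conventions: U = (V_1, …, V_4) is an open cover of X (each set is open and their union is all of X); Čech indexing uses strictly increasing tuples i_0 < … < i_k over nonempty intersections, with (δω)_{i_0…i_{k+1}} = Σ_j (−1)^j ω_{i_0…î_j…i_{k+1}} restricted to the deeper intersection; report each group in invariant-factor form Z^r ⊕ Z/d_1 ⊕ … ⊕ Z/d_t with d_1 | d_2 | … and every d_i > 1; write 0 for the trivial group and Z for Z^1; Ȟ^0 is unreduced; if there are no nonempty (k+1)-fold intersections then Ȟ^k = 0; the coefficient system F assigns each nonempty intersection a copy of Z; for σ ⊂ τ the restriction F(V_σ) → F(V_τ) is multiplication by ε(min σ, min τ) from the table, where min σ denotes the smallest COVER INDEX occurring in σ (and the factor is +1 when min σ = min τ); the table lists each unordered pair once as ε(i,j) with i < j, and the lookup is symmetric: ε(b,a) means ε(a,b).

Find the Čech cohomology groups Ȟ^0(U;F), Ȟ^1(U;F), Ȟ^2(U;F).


nerve simplices:
  V12={a,b} V13={b,g} V14={a,d,f,g} V23={b,c,e} V24={a,c} V34={c,g}
  V123={b} V124={a} V134={g} V234={c}
C dims 4,6,4; δ0: rk 3, SNF 1^3; δ1: rk 3, SNF 1^3
degree 0: 4−3−0 = 1 → Ȟ^0 ≅ Z
degree 1: 6−3−3 = 0 → Ȟ^1 ≅ 0
degree 2: 4−0−3 = 1 → Ȟ^2 ≅ Z

Ȟ^0(U;F) ≅ Z; Ȟ^1(U;F) ≅ 0; Ȟ^2(U;F) ≅ Z


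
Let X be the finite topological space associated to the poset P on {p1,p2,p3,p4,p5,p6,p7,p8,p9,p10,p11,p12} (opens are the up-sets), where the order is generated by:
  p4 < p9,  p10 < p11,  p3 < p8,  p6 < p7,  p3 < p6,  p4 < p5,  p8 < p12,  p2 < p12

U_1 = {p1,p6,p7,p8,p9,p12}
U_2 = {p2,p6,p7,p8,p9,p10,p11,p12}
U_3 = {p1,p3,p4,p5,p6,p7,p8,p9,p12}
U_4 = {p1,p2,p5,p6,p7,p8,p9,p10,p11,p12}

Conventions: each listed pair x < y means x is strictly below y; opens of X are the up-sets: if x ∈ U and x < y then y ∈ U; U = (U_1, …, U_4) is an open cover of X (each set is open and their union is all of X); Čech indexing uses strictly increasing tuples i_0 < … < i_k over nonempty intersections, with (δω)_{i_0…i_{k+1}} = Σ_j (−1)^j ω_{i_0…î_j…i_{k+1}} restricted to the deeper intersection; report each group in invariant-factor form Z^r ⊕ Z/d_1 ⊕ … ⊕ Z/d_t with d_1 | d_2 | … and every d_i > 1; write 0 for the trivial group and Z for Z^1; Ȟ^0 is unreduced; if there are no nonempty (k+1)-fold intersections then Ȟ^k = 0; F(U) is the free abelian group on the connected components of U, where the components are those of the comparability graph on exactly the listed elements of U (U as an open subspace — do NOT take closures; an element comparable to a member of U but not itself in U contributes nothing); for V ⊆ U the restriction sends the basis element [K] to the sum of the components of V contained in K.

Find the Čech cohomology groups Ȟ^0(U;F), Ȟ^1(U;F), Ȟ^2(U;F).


cover nerve:
  U12={p6,p7,p8,p9,p12} U13={p1,p6,p7,p8,p9,p12} U14={p1,p6,p7,p8,p9,p12} U23={p6,p7,p8,p9,p12} U24={p2,p6,p7,p8,p9,p10,p11,p12} U34={p1,p5,p6,p7,p8,p9,p12}
  U123={p6,p7,p8,p9,p12} U124={p6,p7,p8,p9,p12} U134={p1,p6,p7,p8,p9,p12} U234={p6,p7,p8,p9,p12}
  U1234={p6,p7,p8,p9,p12}
components per intersection:
  U1: {p1} {p6,p7} {p8,p12} {p9}
  U2: {p2,p8,p12} {p6,p7} {p9} {p10,p11}
  U3: {p1} {p3,p6,p7,p8,p12} {p4,p5,p9}
  U4: {p1} {p2,p8,p12} {p5} {p6,p7} {p9} {p10,p11}
  U12: {p6,p7} {p8,p12} {p9}
  U13: {p1} {p6,p7} {p8,p12} {p9}
  U14: {p1} {p6,p7} {p8,p12} {p9}
  U23: {p6,p7} {p8,p12} {p9}
  U24: {p2,p8,p12} {p6,p7} {p9} {p10,p11}
  U34: {p1} {p5} {p6,p7} {p8,p12} {p9}
  U123: {p6,p7} {p8,p12} {p9}
  U124: {p6,p7} {p8,p12} {p9}
  U134: {p1} {p6,p7} {p8,p12} {p9}
  U234: {p6,p7} {p8,p12} {p9}
  U1234: {p6,p7} {p8,p12} {p9}
C dims 17,23,13,3; δ0: rk 13, SNF 1^13; δ1: rk 10, SNF 1^10; δ2: rk 3, SNF 1^3
Ȟ^0: (17−13)−0=4 ⇒ Z^4
Ȟ^1: (23−10)−13=0 ⇒ 0
Ȟ^2: (13−3)−10=0 ⇒ 0

Ȟ^0(U;F) ≅ Z^4; Ȟ^1(U;F) ≅ 0; Ȟ^2(U;F) ≅ 0


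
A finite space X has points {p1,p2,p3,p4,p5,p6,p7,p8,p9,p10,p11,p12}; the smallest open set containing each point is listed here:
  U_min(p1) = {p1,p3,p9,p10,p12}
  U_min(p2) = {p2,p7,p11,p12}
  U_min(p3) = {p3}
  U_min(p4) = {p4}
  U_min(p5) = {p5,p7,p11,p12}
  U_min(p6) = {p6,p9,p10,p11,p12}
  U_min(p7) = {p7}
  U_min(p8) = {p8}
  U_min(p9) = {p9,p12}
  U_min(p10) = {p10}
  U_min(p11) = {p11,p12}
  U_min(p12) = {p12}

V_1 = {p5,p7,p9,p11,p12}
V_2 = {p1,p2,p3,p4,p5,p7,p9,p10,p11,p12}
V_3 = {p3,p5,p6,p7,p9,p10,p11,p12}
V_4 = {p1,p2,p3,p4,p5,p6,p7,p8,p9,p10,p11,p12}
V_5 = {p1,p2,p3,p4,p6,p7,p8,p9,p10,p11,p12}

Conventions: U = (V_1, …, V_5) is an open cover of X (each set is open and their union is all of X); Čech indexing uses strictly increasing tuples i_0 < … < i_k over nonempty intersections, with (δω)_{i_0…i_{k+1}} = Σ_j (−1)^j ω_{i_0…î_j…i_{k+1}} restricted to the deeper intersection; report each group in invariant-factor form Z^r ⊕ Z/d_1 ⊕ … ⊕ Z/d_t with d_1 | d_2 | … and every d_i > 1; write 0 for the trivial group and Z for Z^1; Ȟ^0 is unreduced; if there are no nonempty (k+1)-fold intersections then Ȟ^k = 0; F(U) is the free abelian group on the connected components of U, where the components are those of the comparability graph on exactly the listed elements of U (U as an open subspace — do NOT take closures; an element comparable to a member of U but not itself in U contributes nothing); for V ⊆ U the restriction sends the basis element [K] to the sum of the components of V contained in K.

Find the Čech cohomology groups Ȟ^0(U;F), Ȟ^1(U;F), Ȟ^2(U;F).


intersection data:
  V12={p5,p7,p9,p11,p12} V13={p5,p7,p9,p11,p12} V14={p5,p7,p9,p11,p12} V15={p7,p9,p11,p12} V23={p3,p5,p7,p9,p10,p11,p12} V24={p1,p2,p3,p4,p5,p7,p9,p10,p11,p12} V25={p1,p2,p3,p4,p7,p9,p10,p11,p12} V34={p3,p5,p6,p7,p9,p10,p11,p12} V35={p3,p6,p7,p9,p10,p11,p12} V45={p1,p2,p3,p4,p6,p7,p8,p9,p10,p11,p12}
  V123={p5,p7,p9,p11,p12} V124={p5,p7,p9,p11,p12} V125={p7,p9,p11,p12} V134={p5,p7,p9,p11,p12} V135={p7,p9,p11,p12} V145={p7,p9,p11,p12} V234={p3,p5,p7,p9,p10,p11,p12} V235={p3,p7,p9,p10,p11,p12} V245={p1,p2,p3,p4,p7,p9,p10,p11,p12} V345={p3,p6,p7,p9,p10,p11,p12}
  V1234={p5,p7,p9,p11,p12} V1235={p7,p9,p11,p12} V1245={p7,p9,p11,p12} V1345={p7,p9,p11,p12} V2345={p3,p7,p9,p10,p11,p12}
  V12345={p7,p9,p11,p12}
components per intersection:
  V1: {p5,p7,p9,p11,p12}
  V2: {p1,p2,p3,p5,p7,p9,p10,p11,p12} {p4}
  V3: {p3} {p5,p6,p7,p9,p10,p11,p12}
  V4: {p1,p2,p3,p5,p6,p7,p9,p10,p11,p12} {p4} {p8}
  V5: {p1,p2,p3,p6,p7,p9,p10,p11,p12} {p4} {p8}
  V12: {p5,p7,p9,p11,p12}
  V13: {p5,p7,p9,p11,p12}
  V14: {p5,p7,p9,p11,p12}
  V15: {p7} {p9,p11,p12}
  V23: {p3} {p5,p7,p9,p11,p12} {p10}
  V24: {p1,p2,p3,p5,p7,p9,p10,p11,p12} {p4}
  V25: {p1,p2,p3,p7,p9,p10,p11,p12} {p4}
  V34: {p3} {p5,p6,p7,p9,p10,p11,p12}
  V35: {p3} {p6,p9,p10,p11,p12} {p7}
  V45: {p1,p2,p3,p6,p7,p9,p10,p11,p12} {p4} {p8}
  V123: {p5,p7,p9,p11,p12}
  V124: {p5,p7,p9,p11,p12}
  V125: {p7} {p9,p11,p12}
  V134: {p5,p7,p9,p11,p12}
  V135: {p7} {p9,p11,p12}
  V145: {p7} {p9,p11,p12}
  V234: {p3} {p5,p7,p9,p11,p12} {p10}
  V235: {p3} {p7} {p9,p11,p12} {p10}
  V245: {p1,p2,p3,p7,p9,p10,p11,p12} {p4}
  V345: {p3} {p6,p9,p10,p11,p12} {p7}
  V1234: {p5,p7,p9,p11,p12}
  V1235: {p7} {p9,p11,p12}
  V1245: {p7} {p9,p11,p12}
  V1345: {p7} {p9,p11,p12}
  V2345: {p3} {p7} {p9,p11,p12} {p10}
  V12345: {p7} {p9,p11,p12}
C dims 11,20,21,11; δ0: rk 8, SNF 1^8; δ1: rk 12, SNF 1^12; δ2: rk 9, SNF 1^9
Ȟ^0 = (11 − 8) − 0 = 3, so Ȟ^0 ≅ Z^3
Ȟ^1 = (20 − 12) − 8 = 0, so Ȟ^1 ≅ 0
Ȟ^2 = (21 − 9) − 12 = 0, so Ȟ^2 ≅ 0

Ȟ^0(U;F) ≅ Z^3; Ȟ^1(U;F) ≅ 0; Ȟ^2(U;F) ≅ 0


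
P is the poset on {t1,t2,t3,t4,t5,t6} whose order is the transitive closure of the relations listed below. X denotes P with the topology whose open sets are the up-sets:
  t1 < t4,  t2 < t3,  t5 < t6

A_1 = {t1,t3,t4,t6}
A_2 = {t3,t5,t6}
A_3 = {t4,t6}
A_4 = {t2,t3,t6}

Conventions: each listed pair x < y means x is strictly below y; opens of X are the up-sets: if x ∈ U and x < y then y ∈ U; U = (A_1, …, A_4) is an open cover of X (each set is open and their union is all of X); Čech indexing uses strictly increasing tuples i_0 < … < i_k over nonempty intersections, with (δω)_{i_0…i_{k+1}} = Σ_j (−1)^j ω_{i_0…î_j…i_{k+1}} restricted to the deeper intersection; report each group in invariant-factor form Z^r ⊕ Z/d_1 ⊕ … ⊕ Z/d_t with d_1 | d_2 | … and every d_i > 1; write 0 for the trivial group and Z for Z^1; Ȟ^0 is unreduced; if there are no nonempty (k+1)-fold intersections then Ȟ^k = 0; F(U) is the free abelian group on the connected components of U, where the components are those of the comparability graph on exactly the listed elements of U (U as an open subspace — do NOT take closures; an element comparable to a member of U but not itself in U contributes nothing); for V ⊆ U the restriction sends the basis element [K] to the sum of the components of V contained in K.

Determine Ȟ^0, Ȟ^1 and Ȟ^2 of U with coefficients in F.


nonempty intersections:
  A12={t3,t6} A13={t4,t6} A14={t3,t6} A23={t6} A24={t3,t6} A34={t6}
  A123={t6} A124={t3,t6} A134={t6} A234={t6}
  A1234={t6}
components per intersection:
  A1: {t1,t4} {t3} {t6}
  A2: {t3} {t5,t6}
  A3: {t4} {t6}
  A4: {t2,t3} {t6}
  A12: {t3} {t6}
  A13: {t4} {t6}
  A14: {t3} {t6}
  A23: {t6}
  A24: {t3} {t6}
  A34: {t6}
  A123: {t6}
  A124: {t3} {t6}
  A134: {t6}
  A234: {t6}
  A1234: {t6}
C dims 9,10,5,1; δ0: rk 6, SNF 1^6; δ1: rk 4, SNF 1^4; δ2: rk 1, SNF 1^1
Ȟ^0: (9−6)−0=3 ⇒ Z^3
Ȟ^1: (10−4)−6=0 ⇒ 0
Ȟ^2: (5−1)−4=0 ⇒ 0

Ȟ^0(U;F) ≅ Z^3; Ȟ^1(U;F) ≅ 0; Ȟ^2(U;F) ≅ 0


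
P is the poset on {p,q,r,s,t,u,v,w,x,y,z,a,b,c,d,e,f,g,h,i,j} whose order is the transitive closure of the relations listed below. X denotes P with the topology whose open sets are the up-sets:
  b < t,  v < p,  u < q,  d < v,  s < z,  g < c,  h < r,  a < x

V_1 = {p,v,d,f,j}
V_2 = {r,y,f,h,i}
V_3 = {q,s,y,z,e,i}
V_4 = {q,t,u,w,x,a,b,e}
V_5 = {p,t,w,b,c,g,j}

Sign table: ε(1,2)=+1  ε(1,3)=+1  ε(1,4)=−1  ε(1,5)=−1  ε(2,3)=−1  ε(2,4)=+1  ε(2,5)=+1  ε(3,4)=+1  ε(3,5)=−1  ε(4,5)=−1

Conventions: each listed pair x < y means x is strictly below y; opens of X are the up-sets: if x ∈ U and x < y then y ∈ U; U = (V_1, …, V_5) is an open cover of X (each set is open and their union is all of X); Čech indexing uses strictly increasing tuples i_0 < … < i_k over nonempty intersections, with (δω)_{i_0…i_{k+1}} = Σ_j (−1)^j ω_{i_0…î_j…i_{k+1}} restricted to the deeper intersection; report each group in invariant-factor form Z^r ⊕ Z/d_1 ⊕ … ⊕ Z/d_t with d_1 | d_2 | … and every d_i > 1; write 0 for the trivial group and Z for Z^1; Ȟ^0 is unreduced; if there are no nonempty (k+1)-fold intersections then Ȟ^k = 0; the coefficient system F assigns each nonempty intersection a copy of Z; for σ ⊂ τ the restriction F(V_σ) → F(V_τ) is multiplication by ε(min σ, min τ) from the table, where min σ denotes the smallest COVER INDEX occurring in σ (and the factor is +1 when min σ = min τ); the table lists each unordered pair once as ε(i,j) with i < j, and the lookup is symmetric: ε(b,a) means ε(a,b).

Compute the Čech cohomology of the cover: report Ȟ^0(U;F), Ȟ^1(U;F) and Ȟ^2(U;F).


nerve simplices:
  V12={f} V15={p,j} V23={y,i} V34={q,e} V45={t,w,b}
C dims 5,5; δ0: rk 5, SNF 1^4·2
degree 0: 5−5−0 = 0 → Ȟ^0 ≅ 0
degree 1: 5−0−5 = 0 plus torsion [2] → Ȟ^1 ≅ Z/2
degree 2: 0−0−0 = 0 → Ȟ^2 ≅ 0

Ȟ^0 ≅ 0,  Ȟ^1 ≅ Z/2,  Ȟ^2 ≅ 0


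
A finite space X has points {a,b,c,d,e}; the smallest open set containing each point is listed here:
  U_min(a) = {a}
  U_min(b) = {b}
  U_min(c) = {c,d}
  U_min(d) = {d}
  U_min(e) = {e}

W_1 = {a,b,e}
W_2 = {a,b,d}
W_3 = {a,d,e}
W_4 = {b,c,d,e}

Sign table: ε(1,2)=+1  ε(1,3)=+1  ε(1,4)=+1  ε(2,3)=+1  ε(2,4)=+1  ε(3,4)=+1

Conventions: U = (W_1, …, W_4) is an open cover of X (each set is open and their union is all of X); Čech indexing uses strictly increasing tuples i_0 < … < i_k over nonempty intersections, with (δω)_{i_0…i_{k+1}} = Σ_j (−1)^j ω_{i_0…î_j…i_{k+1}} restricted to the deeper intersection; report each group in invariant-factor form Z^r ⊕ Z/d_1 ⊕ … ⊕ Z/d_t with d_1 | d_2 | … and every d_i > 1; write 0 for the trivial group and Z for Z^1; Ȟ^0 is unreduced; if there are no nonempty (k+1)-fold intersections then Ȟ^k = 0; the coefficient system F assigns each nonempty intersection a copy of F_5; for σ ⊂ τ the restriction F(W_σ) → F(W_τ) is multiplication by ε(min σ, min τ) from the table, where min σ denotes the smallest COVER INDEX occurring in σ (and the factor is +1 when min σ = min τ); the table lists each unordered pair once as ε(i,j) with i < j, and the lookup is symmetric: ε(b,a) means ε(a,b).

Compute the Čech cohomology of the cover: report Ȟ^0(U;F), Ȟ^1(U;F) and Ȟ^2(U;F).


Ȟ^0 = Z/5, Ȟ^1 = 0, Ȟ^2 = Z/5

nonempty overlaps:
  W12={a,b} W13={a,e} W14={b,e} W23={a,d} W24={b,d} W34={d,e}
  W123={a} W124={b} W134={e} W234={d}
C dims 4,6,4; δ0: rk_F5 3; δ1: rk_F5 3
degree 0: 4−3−0 = 1 → Ȟ^0 ≅ Z/5
degree 1: 6−3−3 = 0 → Ȟ^1 ≅ 0
degree 2: 4−0−3 = 1 → Ȟ^2 ≅ Z/5


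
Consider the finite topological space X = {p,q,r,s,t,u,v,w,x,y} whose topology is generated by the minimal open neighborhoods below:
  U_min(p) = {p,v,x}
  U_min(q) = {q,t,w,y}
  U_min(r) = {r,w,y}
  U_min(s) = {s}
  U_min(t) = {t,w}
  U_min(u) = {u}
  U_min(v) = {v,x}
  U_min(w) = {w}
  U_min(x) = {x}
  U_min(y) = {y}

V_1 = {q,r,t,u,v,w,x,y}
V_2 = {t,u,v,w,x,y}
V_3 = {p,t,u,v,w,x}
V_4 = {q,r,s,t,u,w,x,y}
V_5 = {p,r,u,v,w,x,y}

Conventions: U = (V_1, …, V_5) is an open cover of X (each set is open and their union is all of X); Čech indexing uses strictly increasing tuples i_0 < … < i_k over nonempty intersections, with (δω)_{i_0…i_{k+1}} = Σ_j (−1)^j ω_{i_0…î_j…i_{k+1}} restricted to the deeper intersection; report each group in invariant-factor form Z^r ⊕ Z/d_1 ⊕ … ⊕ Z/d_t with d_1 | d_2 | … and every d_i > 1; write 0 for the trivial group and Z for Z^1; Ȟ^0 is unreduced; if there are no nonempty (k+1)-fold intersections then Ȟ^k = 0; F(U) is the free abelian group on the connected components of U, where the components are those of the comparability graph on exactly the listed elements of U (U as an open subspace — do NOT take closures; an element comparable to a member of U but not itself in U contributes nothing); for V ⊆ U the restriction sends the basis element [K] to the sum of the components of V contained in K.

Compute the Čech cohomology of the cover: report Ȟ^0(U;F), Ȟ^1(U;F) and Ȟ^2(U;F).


intersection data:
  V12={t,u,v,w,x,y} V13={t,u,v,w,x} V14={q,r,t,u,w,x,y} V15={r,u,v,w,x,y} V23={t,u,v,w,x} V24={t,u,w,x,y} V25={u,v,w,x,y} V34={t,u,w,x} V35={p,u,v,w,x} V45={r,u,w,x,y}
  V123={t,u,v,w,x} V124={t,u,w,x,y} V125={u,v,w,x,y} V134={t,u,w,x} V135={u,v,w,x} V145={r,u,w,x,y} V234={t,u,w,x} V235={u,v,w,x} V245={u,w,x,y} V345={u,w,x}
  V1234={t,u,w,x} V1235={u,v,w,x} V1245={u,w,x,y} V1345={u,w,x} V2345={u,w,x}
  V12345={u,w,x}
components per intersection:
  V1: {q,r,t,w,y} {u} {v,x}
  V2: {t,w} {u} {v,x} {y}
  V3: {p,v,x} {t,w} {u}
  V4: {q,r,t,w,y} {s} {u} {x}
  V5: {p,v,x} {r,w,y} {u}
  V12: {t,w} {u} {v,x} {y}
  V13: {t,w} {u} {v,x}
  V14: {q,r,t,w,y} {u} {x}
  V15: {r,w,y} {u} {v,x}
  V23: {t,w} {u} {v,x}
  V24: {t,w} {u} {x} {y}
  V25: {u} {v,x} {w} {y}
  V34: {t,w} {u} {x}
  V35: {p,v,x} {u} {w}
  V45: {r,w,y} {u} {x}
  V123: {t,w} {u} {v,x}
  V124: {t,w} {u} {x} {y}
  V125: {u} {v,x} {w} {y}
  V134: {t,w} {u} {x}
  V135: {u} {v,x} {w}
  V145: {r,w,y} {u} {x}
  V234: {t,w} {u} {x}
  V235: {u} {v,x} {w}
  V245: {u} {w} {x} {y}
  V345: {u} {w} {x}
  V1234: {t,w} {u} {x}
  V1235: {u} {v,x} {w}
  V1245: {u} {w} {x} {y}
  V1345: {u} {w} {x}
  V2345: {u} {w} {x}
  V12345: {u} {w} {x}
C dims 17,33,33,16; δ0: rk 13, SNF 1^13; δ1: rk 20, SNF 1^20; δ2: rk 13, SNF 1^13
Ȟ^0 = (17 − 13) − 0 = 4, so Ȟ^0 ≅ Z^4
Ȟ^1 = (33 − 20) − 13 = 0, so Ȟ^1 ≅ 0
Ȟ^2 = (33 − 13) − 20 = 0, so Ȟ^2 ≅ 0

Ȟ^0 ≅ Z^4,  Ȟ^1 ≅ 0,  Ȟ^2 ≅ 0


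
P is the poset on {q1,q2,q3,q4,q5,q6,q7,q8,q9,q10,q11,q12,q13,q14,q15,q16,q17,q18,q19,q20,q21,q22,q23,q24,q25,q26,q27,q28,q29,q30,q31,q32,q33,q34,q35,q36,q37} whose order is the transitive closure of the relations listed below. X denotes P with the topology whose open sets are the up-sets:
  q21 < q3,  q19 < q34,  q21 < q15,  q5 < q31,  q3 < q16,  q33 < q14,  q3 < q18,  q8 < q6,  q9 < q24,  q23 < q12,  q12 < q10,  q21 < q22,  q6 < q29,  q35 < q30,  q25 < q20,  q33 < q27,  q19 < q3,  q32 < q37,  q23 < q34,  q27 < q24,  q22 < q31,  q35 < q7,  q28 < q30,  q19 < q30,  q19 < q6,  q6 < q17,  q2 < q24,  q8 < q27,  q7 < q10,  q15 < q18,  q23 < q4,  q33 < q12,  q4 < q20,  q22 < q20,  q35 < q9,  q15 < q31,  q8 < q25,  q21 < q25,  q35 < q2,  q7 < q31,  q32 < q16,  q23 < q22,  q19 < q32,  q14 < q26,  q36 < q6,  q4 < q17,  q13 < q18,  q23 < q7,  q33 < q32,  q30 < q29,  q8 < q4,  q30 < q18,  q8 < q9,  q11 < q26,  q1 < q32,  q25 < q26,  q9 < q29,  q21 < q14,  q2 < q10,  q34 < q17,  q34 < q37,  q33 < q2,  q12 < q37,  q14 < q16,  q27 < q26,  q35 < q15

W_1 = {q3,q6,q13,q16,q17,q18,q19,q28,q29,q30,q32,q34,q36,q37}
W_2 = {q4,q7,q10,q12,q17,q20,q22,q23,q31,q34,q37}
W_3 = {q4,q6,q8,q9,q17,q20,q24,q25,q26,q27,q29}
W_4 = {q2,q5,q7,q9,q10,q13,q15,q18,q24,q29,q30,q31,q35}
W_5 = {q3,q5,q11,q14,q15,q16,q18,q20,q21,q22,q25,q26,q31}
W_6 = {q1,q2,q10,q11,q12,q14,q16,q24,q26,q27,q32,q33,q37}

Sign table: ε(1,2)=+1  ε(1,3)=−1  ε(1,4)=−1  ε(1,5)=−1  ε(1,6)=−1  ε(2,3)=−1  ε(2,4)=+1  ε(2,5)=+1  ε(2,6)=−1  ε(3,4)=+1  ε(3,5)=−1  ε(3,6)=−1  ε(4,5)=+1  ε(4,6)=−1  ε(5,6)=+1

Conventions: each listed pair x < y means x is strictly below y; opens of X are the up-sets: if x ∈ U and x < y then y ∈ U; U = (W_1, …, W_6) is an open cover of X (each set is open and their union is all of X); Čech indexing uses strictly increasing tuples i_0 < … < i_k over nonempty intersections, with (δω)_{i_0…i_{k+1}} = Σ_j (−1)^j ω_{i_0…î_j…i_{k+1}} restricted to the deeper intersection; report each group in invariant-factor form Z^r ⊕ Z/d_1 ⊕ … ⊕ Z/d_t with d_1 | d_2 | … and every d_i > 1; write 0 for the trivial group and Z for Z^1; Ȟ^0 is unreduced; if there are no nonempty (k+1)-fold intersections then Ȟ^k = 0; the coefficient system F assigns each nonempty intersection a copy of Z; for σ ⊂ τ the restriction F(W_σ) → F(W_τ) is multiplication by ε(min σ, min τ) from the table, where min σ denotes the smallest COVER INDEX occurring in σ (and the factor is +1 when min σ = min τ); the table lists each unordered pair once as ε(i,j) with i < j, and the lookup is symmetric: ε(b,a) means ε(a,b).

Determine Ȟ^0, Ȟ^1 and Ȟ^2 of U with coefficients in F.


nonempty overlaps:
  W12={q17,q34,q37} W13={q6,q17,q29} W14={q13,q18,q29,q30} W15={q3,q16,q18} W16={q16,q32,q37} W23={q4,q17,q20} W24={q7,q10,q31} W25={q20,q22,q31} W26={q10,q12,q37} W34={q9,q24,q29} W35={q20,q25,q26} W36={q24,q26,q27} W45={q5,q15,q18,q31} W46={q2,q10,q24} W56={q11,q14,q16,q26}
  W123={q17} W126={q37} W134={q29} W145={q18} W156={q16} W235={q20} W245={q31} W246={q10} W346={q24} W356={q26}
C dims 6,15,10; δ0: rk 6, SNF 1^5·2; δ1: rk 9, SNF 1^9
degree 0: 6−6−0 = 0 → Ȟ^0 ≅ 0
degree 1: 15−9−6 = 0 plus torsion [2] → Ȟ^1 ≅ Z/2
degree 2: 10−0−9 = 1 → Ȟ^2 ≅ Z

Ȟ^0 = 0, Ȟ^1 = Z/2, Ȟ^2 = Z
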